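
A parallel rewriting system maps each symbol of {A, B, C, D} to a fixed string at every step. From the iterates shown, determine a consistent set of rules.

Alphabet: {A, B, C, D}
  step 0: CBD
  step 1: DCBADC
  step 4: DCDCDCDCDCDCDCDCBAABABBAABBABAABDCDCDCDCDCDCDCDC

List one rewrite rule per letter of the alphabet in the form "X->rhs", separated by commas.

  step 0 ⇒ step 1: CBD ⇒ DC·BA·DC
    B ↦ BA
    C ↦ DC
    D ↦ DC
    A ↦ AB  (constrained at step 1)

A->AB, B->BA, C->DC, D->DC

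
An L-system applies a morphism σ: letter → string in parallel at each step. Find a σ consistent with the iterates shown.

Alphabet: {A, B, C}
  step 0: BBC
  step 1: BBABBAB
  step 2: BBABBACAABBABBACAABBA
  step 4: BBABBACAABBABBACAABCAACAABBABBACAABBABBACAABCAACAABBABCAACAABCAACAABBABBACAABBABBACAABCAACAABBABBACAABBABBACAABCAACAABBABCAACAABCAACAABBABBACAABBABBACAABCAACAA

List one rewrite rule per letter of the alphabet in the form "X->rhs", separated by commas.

A->CAA, B->BBA, C->B

  step 1 ⇒ step 2: BBABBAB ⇒ BBA·BBA·CAA·BBA·BBA·CAA·BBA
    A ↦ CAA
    B ↦ BBA
  step 0 ⇒ step 1: BBC ⇒ BBA·BBA·B
    C ↦ B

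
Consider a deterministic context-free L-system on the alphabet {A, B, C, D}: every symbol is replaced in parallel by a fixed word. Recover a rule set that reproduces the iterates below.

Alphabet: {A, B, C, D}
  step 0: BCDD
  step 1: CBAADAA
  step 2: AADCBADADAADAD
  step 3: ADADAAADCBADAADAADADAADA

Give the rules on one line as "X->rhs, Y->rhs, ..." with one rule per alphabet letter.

  step 2 ⇒ step 3: AADCBADADAADAD ⇒ AD·AD·A·AAD·CB·AD·A·AD·A·AD·AD·A·AD·A
    A ↦ AD
    B ↦ CB
    C ↦ AAD
    D ↦ A

A->AD, B->CB, C->AAD, D->A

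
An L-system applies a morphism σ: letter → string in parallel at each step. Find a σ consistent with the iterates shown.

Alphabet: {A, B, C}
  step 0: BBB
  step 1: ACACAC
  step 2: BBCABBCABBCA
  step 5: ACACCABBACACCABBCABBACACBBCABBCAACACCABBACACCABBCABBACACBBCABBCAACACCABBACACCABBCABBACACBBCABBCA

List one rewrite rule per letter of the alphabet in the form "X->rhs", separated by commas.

A->BB, B->AC, C->CA

  step 1 ⇒ step 2: ACACAC ⇒ BB·CA·BB·CA·BB·CA
    A ↦ BB
    C ↦ CA
  step 0 ⇒ step 1: BBB ⇒ AC·AC·AC
    B ↦ AC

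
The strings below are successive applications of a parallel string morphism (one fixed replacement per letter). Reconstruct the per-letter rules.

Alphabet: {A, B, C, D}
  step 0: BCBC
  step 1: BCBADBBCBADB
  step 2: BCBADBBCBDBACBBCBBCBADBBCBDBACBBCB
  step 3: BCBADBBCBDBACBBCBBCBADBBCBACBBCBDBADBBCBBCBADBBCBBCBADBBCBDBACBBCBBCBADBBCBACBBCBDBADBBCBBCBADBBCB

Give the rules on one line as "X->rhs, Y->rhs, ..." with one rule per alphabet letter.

  step 2 ⇒ step 3: BCBADBBCBDBACBBCBBCBADBBCBDBACBBCB ⇒ BCB·ADB·BCB·DB·ACB·BCB·BCB·ADB·BCB·ACB·BCB·DB·ADB·BCB·BCB·ADB·BCB·BCB·ADB·BCB·DB·ACB·BCB·BCB·ADB·BCB·ACB·BCB·DB·ADB·BCB·BCB·ADB·BCB
    A ↦ DB
    B ↦ BCB
    C ↦ ADB
    D ↦ ACB

A->DB, B->BCB, C->ADB, D->ACB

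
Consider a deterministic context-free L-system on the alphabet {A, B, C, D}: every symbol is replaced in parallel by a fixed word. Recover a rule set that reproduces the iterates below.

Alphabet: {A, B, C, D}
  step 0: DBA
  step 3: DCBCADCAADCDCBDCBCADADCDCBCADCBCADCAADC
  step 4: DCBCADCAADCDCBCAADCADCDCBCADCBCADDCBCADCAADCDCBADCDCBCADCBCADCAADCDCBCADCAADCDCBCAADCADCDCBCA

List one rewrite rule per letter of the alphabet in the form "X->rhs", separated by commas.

  step 3 ⇒ step 4: DCBCADCAADCDCBDCBCADADCDCBCADCBCADCAADC ⇒ DCB·CA·D·CA·ADC·DCB·CA·ADC·ADC·DCB·CA·DCB·CA·D·DCB·CA·D·CA·ADC·DCB·ADC·DCB·CA·DCB·CA·D·CA·ADC·DCB·CA·D·CA·ADC·DCB·CA·ADC·ADC·DCB·CA
    A ↦ ADC
    B ↦ D
    C ↦ CA
    D ↦ DCB

A->ADC, B->D, C->CA, D->DCB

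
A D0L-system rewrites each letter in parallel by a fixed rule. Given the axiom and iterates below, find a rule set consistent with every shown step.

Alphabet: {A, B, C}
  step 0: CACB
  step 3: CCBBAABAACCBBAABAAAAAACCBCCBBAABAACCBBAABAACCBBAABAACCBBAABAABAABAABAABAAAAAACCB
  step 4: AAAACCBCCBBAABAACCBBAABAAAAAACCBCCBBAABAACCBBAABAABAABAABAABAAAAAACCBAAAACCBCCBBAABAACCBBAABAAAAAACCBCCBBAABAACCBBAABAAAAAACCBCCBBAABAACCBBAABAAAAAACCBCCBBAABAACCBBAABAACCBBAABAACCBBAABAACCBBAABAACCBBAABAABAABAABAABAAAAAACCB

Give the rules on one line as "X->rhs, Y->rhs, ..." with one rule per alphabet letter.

  step 3 ⇒ step 4: CCBBAABAACCBBAABAAAAAACCBCCBBAABAACCBBAABAACCBBAABAACCBBAABAABAABAABAABAAAAAACCB ⇒ AA·AA·CCB·CCB·BAA·BAA·CCB·BAA·BAA·AA·AA·CCB·CCB·BAA·BAA·CCB·BAA·BAA·BAA·BAA·BAA·BAA·AA·AA·CCB·AA·AA·CCB·CCB·BAA·BAA·CCB·BAA·BAA·AA·AA·CCB·CCB·BAA·BAA·CCB·BAA·BAA·AA·AA·CCB·CCB·BAA·BAA·CCB·BAA·BAA·AA·AA·CCB·CCB·BAA·BAA·CCB·BAA·BAA·CCB·BAA·BAA·CCB·BAA·BAA·CCB·BAA·BAA·CCB·BAA·BAA·BAA·BAA·BAA·BAA·AA·AA·CCB
    A ↦ BAA
    B ↦ CCB
    C ↦ AA

A->BAA, B->CCB, C->AA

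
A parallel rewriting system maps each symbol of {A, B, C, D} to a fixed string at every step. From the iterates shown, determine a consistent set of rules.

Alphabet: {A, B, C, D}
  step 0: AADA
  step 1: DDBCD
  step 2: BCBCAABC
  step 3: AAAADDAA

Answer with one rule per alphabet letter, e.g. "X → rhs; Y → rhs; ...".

A->D, B->A, C->A, D->BC

  step 2 ⇒ step 3: BCBCAABC ⇒ A·A·A·A·D·D·A·A
    A ↦ D
    B ↦ A
    C ↦ A
  step 0 ⇒ step 1: AADA ⇒ D·D·BC·D
    D ↦ BC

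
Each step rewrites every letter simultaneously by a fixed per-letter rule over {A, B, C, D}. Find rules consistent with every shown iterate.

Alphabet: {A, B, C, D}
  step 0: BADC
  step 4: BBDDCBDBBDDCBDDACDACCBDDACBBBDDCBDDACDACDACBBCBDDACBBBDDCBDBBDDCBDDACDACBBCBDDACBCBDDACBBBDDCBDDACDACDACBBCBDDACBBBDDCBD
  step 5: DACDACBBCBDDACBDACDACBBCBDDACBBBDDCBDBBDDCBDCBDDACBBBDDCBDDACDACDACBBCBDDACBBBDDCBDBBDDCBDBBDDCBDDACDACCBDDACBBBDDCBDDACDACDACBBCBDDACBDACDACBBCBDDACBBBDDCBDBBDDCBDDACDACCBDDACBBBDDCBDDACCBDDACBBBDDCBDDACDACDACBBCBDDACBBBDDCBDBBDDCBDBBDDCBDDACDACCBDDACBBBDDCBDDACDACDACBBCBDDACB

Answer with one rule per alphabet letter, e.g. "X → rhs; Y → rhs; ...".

A->BDD, B->DAC, C->CBD, D->B

  step 4 ⇒ step 5: BBDDCBDBBDDCBDDACDACCBDDACBBBDDCBDDACDACDACBBCBDDACBBBDDCBDBBDDCBDDACDACBBCBDDACBCBDDACBBBDDCBDDACDACDACBBCBDDACBBBDDCBD ⇒ DAC·DAC·B·B·CBD·DAC·B·DAC·DAC·B·B·CBD·DAC·B·B·BDD·CBD·B·BDD·CBD·CBD·DAC·B·B·BDD·CBD·DAC·DAC·DAC·B·B·CBD·DAC·B·B·BDD·CBD·B·BDD·CBD·B·BDD·CBD·DAC·DAC·CBD·DAC·B·B·BDD·CBD·DAC·DAC·DAC·B·B·CBD·DAC·B·DAC·DAC·B·B·CBD·DAC·B·B·BDD·CBD·B·BDD·CBD·DAC·DAC·CBD·DAC·B·B·BDD·CBD·DAC·CBD·DAC·B·B·BDD·CBD·DAC·DAC·DAC·B·B·CBD·DAC·B·B·BDD·CBD·B·BDD·CBD·B·BDD·CBD·DAC·DAC·CBD·DAC·B·B·BDD·CBD·DAC·DAC·DAC·B·B·CBD·DAC·B
    A ↦ BDD
    B ↦ DAC
    C ↦ CBD
    D ↦ B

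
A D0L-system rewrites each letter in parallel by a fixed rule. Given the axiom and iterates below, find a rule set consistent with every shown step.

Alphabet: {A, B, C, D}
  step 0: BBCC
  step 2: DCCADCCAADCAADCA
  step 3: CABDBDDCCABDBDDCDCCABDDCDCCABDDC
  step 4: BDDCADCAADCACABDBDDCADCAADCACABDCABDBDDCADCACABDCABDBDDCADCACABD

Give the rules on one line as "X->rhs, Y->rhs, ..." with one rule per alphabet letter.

  step 3 ⇒ step 4: CABDBDDCCABDBDDCDCCABDDCDCCABDDC ⇒ BD·DC·AD·CA·AD·CA·CA·BD·BD·DC·AD·CA·AD·CA·CA·BD·CA·BD·BD·DC·AD·CA·CA·BD·CA·BD·BD·DC·AD·CA·CA·BD
    A ↦ DC
    B ↦ AD
    C ↦ BD
    D ↦ CA

A->DC, B->AD, C->BD, D->CA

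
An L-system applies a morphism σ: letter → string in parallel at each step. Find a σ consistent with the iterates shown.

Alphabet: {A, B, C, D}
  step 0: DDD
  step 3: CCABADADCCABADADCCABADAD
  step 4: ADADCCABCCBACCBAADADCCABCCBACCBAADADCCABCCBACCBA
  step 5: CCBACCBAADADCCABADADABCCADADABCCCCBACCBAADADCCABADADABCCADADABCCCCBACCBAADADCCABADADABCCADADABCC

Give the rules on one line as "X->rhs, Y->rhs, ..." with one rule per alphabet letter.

A->CC, B->AB, C->AD, D->BA

  step 4 ⇒ step 5: ADADCCABCCBACCBAADADCCABCCBACCBAADADCCABCCBACCBA ⇒ CC·BA·CC·BA·AD·AD·CC·AB·AD·AD·AB·CC·AD·AD·AB·CC·CC·BA·CC·BA·AD·AD·CC·AB·AD·AD·AB·CC·AD·AD·AB·CC·CC·BA·CC·BA·AD·AD·CC·AB·AD·AD·AB·CC·AD·AD·AB·CC
    A ↦ CC
    B ↦ AB
    C ↦ AD
    D ↦ BA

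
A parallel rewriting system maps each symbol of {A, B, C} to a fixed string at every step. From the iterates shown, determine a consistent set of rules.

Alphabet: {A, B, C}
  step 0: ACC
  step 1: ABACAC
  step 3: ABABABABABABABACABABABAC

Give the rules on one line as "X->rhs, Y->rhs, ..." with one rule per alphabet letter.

A->AB, B->AB, C->AC

  step 0 ⇒ step 1: ACC ⇒ AB·AC·AC
    A ↦ AB
    C ↦ AC
    B ↦ AB  (constrained at step 1)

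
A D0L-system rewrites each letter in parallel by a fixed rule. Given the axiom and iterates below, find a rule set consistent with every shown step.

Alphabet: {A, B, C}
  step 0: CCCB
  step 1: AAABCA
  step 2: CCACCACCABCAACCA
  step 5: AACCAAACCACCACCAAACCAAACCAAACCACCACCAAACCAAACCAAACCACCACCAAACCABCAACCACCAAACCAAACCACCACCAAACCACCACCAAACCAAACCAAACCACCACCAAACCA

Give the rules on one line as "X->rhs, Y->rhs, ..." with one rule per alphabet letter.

A->CCA, B->BCA, C->A

  step 1 ⇒ step 2: AAABCA ⇒ CCA·CCA·CCA·BCA·A·CCA
    A ↦ CCA
    B ↦ BCA
    C ↦ A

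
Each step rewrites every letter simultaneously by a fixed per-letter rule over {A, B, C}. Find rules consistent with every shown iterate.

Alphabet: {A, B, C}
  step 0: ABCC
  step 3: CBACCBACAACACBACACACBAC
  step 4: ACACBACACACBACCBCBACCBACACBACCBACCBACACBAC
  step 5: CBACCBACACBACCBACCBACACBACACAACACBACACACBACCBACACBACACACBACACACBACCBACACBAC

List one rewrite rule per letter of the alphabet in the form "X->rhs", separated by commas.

  step 4 ⇒ step 5: ACACBACACACBACCBCBACCBACACBACCBACCBACACBAC ⇒ CB·AC·CB·AC·A·CB·AC·CB·AC·CB·AC·A·CB·AC·AC·A·AC·A·CB·AC·AC·A·CB·AC·CB·AC·A·CB·AC·AC·A·CB·AC·AC·A·CB·AC·CB·AC·A·CB·AC
    A ↦ CB
    B ↦ A
    C ↦ AC

A->CB, B->A, C->AC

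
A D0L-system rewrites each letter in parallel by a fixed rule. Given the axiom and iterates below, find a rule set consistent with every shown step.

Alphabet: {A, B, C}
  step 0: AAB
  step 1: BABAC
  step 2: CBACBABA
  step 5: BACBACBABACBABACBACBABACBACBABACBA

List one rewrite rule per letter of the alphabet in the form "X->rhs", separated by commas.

A->BA, B->C, C->BA

  step 1 ⇒ step 2: BABAC ⇒ C·BA·C·BA·BA
    A ↦ BA
    B ↦ C
    C ↦ BA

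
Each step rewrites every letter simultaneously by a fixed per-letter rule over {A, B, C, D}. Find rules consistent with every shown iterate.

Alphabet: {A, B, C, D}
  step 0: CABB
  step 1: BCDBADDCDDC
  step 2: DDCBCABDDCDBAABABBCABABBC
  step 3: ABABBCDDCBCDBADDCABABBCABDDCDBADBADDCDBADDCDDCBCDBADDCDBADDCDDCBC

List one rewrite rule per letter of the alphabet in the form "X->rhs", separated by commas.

A->DBA, B->DDC, C->BC, D->AB

  step 2 ⇒ step 3: DDCBCABDDCDBAABABBCABABBC ⇒ AB·AB·BC·DDC·BC·DBA·DDC·AB·AB·BC·AB·DDC·DBA·DBA·DDC·DBA·DDC·DDC·BC·DBA·DDC·DBA·DDC·DDC·BC
    A ↦ DBA
    B ↦ DDC
    C ↦ BC
    D ↦ AB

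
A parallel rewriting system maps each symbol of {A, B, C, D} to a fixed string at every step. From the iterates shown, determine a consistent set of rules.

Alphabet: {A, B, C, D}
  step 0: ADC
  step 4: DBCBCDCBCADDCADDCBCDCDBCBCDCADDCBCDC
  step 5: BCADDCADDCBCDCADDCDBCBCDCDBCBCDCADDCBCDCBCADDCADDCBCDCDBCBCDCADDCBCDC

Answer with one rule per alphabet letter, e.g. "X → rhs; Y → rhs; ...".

  step 4 ⇒ step 5: DBCBCDCBCADDCADDCBCDCDBCBCDCADDCBCDC ⇒ BC·AD·DC·AD·DC·BC·DC·AD·DC·D·BC·BC·DC·D·BC·BC·DC·AD·DC·BC·DC·BC·AD·DC·AD·DC·BC·DC·D·BC·BC·DC·AD·DC·BC·DC
    A ↦ D
    B ↦ AD
    C ↦ DC
    D ↦ BC

A->D, B->AD, C->DC, D->BC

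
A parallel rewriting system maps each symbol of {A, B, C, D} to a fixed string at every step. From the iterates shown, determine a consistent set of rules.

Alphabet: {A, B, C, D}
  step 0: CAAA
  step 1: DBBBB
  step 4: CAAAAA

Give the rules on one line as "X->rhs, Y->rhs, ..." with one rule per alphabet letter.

  step 0 ⇒ step 1: CAAA ⇒ DB·B·B·B
    A ↦ B
    C ↦ DB
    B ↦ A  (constrained at step 1)
    D ↦ C  (constrained at step 1)

A->B, B->A, C->DB, D->C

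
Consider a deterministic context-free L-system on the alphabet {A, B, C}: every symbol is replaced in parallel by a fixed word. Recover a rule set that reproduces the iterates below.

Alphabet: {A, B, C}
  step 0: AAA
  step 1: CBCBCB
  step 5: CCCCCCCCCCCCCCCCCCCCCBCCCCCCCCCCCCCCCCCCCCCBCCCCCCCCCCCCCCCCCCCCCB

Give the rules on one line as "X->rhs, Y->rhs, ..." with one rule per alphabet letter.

  step 0 ⇒ step 1: AAA ⇒ CB·CB·CB
    A ↦ CB
    B ↦ A  (constrained at step 1)
    C ↦ CC  (constrained at step 1)

A->CB, B->A, C->CC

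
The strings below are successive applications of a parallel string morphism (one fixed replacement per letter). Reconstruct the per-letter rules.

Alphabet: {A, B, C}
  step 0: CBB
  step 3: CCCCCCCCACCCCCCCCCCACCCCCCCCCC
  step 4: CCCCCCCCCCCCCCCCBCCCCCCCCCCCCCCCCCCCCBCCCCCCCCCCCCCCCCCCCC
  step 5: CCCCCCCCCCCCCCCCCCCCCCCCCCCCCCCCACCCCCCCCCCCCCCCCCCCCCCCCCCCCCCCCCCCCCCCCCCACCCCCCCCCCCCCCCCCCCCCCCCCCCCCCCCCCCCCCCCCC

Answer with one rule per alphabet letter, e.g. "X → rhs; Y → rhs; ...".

  step 4 ⇒ step 5: CCCCCCCCCCCCCCCCBCCCCCCCCCCCCCCCCCCCCBCCCCCCCCCCCCCCCCCCCC ⇒ CC·CC·CC·CC·CC·CC·CC·CC·CC·CC·CC·CC·CC·CC·CC·CC·ACC·CC·CC·CC·CC·CC·CC·CC·CC·CC·CC·CC·CC·CC·CC·CC·CC·CC·CC·CC·CC·ACC·CC·CC·CC·CC·CC·CC·CC·CC·CC·CC·CC·CC·CC·CC·CC·CC·CC·CC·CC·CC
    B ↦ ACC
    C ↦ CC
  step 3 ⇒ step 4: CCCCCCCCACCCCCCCCCCACCCCCCCCCC ⇒ CC·CC·CC·CC·CC·CC·CC·CC·B·CC·CC·CC·CC·CC·CC·CC·CC·CC·CC·B·CC·CC·CC·CC·CC·CC·CC·CC·CC·CC
    A ↦ B

A->B, B->ACC, C->CC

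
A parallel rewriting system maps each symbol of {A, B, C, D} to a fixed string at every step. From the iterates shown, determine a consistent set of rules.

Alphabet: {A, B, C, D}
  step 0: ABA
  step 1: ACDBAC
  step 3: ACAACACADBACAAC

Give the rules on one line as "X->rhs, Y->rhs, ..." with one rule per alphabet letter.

  step 0 ⇒ step 1: ABA ⇒ AC·DB·AC
    A ↦ AC
    B ↦ DB
    C ↦ A  (constrained at step 1)
    D ↦ A  (constrained at step 1)

A->AC, B->DB, C->A, D->A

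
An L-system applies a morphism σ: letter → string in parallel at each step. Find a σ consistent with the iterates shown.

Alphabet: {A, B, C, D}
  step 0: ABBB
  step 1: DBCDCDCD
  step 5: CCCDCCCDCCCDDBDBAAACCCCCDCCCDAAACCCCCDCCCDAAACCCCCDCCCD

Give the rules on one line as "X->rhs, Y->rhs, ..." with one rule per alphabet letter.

A->DB, B->CD, C->A, D->CC

  step 0 ⇒ step 1: ABBB ⇒ DB·CD·CD·CD
    A ↦ DB
    B ↦ CD
    C ↦ A  (constrained at step 1)
    D ↦ CC  (constrained at step 1)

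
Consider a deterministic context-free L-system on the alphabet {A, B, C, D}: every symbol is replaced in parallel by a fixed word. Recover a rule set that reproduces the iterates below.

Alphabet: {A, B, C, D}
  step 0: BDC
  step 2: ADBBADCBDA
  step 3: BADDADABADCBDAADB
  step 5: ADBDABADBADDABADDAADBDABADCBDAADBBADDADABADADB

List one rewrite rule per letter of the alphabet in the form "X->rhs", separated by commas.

A->B, B->DA, C->CB, D->AD

  step 2 ⇒ step 3: ADBBADCBDA ⇒ B·AD·DA·DA·B·AD·CB·DA·AD·B
    A ↦ B
    B ↦ DA
    C ↦ CB
    D ↦ AD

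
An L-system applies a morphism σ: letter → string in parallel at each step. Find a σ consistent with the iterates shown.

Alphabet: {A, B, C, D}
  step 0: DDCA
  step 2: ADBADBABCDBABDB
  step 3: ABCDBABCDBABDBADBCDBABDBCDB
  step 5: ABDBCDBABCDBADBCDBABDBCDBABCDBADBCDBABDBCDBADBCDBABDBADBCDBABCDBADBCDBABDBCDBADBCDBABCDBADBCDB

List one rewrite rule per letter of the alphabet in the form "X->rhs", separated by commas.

  step 2 ⇒ step 3: ADBADBABCDBABDB ⇒ AB·C·DB·AB·C·DB·AB·DB·ADB·C·DB·AB·DB·C·DB
    A ↦ AB
    B ↦ DB
    C ↦ ADB
    D ↦ C

A->AB, B->DB, C->ADB, D->C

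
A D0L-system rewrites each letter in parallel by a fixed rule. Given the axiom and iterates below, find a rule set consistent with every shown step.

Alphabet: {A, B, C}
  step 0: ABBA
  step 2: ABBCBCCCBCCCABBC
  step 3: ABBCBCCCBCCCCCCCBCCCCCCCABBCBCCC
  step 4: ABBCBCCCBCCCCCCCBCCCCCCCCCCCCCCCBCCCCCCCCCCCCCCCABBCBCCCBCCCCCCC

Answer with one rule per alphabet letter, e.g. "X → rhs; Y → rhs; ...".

  step 3 ⇒ step 4: ABBCBCCCBCCCCCCCBCCCCCCCABBCBCCC ⇒ AB·BC·BC·CC·BC·CC·CC·CC·BC·CC·CC·CC·CC·CC·CC·CC·BC·CC·CC·CC·CC·CC·CC·CC·AB·BC·BC·CC·BC·CC·CC·CC
    A ↦ AB
    B ↦ BC
    C ↦ CC

A->AB, B->BC, C->CC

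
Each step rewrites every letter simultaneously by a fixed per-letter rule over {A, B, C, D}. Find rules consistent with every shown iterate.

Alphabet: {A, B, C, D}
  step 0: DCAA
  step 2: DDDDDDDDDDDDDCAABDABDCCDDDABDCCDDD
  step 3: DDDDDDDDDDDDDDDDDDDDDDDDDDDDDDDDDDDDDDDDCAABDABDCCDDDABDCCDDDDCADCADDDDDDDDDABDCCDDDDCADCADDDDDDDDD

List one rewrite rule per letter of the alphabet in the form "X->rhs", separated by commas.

A->ABD, B->CC, C->DCA, D->DDD

  step 2 ⇒ step 3: DDDDDDDDDDDDDCAABDABDCCDDDABDCCDDD ⇒ DDD·DDD·DDD·DDD·DDD·DDD·DDD·DDD·DDD·DDD·DDD·DDD·DDD·DCA·ABD·ABD·CC·DDD·ABD·CC·DDD·DCA·DCA·DDD·DDD·DDD·ABD·CC·DDD·DCA·DCA·DDD·DDD·DDD
    A ↦ ABD
    B ↦ CC
    C ↦ DCA
    D ↦ DDD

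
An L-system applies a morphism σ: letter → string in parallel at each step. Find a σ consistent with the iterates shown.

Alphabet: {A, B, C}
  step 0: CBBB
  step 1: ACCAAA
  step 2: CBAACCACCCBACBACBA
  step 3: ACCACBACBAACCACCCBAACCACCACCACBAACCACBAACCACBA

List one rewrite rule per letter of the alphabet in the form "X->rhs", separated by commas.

  step 2 ⇒ step 3: CBAACCACCCBACBACBA ⇒ ACC·A·CBA·CBA·ACC·ACC·CBA·ACC·ACC·ACC·A·CBA·ACC·A·CBA·ACC·A·CBA
    A ↦ CBA
    B ↦ A
    C ↦ ACC

A->CBA, B->A, C->ACC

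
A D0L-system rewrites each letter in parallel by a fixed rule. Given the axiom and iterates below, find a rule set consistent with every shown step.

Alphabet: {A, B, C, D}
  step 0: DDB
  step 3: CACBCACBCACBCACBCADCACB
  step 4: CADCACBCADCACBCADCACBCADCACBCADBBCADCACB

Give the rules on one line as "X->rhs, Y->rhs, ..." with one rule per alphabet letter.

A->D, B->CB, C->CA, D->BB

  step 3 ⇒ step 4: CACBCACBCACBCACBCADCACB ⇒ CA·D·CA·CB·CA·D·CA·CB·CA·D·CA·CB·CA·D·CA·CB·CA·D·BB·CA·D·CA·CB
    A ↦ D
    B ↦ CB
    C ↦ CA
    D ↦ BB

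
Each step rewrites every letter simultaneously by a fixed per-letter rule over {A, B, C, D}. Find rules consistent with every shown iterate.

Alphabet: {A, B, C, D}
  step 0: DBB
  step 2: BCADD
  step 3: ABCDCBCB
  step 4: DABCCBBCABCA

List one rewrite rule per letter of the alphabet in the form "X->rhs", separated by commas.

A->D, B->A, C->BC, D->CB

  step 3 ⇒ step 4: ABCDCBCB ⇒ D·A·BC·CB·BC·A·BC·A
    A ↦ D
    B ↦ A
    C ↦ BC
    D ↦ CB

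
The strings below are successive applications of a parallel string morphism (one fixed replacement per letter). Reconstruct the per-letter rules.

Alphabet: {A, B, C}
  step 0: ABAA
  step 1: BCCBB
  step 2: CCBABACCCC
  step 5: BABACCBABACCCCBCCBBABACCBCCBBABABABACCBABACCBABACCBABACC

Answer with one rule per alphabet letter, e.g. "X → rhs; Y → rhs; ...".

  step 1 ⇒ step 2: BCCBB ⇒ CC·BA·BA·CC·CC
    B ↦ CC
    C ↦ BA
  step 0 ⇒ step 1: ABAA ⇒ B·CC·B·B
    A ↦ B

A->B, B->CC, C->BA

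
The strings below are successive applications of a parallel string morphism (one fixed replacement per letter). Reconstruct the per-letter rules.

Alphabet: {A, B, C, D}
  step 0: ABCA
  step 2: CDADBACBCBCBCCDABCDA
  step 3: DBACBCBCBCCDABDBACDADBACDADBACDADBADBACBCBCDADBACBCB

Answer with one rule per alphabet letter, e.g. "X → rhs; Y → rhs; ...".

A->B, B->CDA, C->DBA, D->CBC

  step 2 ⇒ step 3: CDADBACBCBCBCCDABCDA ⇒ DBA·CBC·B·CBC·CDA·B·DBA·CDA·DBA·CDA·DBA·CDA·DBA·DBA·CBC·B·CDA·DBA·CBC·B
    A ↦ B
    B ↦ CDA
    C ↦ DBA
    D ↦ CBC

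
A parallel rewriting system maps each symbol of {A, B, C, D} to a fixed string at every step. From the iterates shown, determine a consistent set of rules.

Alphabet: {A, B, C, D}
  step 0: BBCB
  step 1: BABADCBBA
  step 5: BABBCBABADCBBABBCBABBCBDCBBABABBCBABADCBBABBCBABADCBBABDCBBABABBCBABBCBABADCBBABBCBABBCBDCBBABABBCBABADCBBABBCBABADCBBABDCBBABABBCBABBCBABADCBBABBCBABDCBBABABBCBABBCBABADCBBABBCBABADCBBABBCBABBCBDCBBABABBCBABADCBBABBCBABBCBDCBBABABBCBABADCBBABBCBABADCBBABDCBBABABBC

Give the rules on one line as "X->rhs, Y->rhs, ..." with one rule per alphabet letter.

  step 0 ⇒ step 1: BBCB ⇒ BA·BA·DCB·BA
    B ↦ BA
    C ↦ DCB
    A ↦ BBC  (constrained at step 1)
    D ↦ B  (constrained at step 1)

A->BBC, B->BA, C->DCB, D->B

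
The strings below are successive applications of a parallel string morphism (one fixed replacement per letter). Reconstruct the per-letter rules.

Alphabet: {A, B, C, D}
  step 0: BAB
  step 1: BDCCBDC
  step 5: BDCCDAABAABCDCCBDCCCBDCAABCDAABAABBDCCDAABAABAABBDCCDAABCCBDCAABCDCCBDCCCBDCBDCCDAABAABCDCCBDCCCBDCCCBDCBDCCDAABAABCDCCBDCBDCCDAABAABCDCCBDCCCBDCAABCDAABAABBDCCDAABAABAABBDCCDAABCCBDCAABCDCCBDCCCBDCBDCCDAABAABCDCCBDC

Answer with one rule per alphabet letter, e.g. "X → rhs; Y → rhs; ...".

A->C, B->BDC, C->AAB, D->CD

  step 0 ⇒ step 1: BAB ⇒ BDC·C·BDC
    A ↦ C
    B ↦ BDC
    C ↦ AAB  (constrained at step 1)
    D ↦ CD  (constrained at step 1)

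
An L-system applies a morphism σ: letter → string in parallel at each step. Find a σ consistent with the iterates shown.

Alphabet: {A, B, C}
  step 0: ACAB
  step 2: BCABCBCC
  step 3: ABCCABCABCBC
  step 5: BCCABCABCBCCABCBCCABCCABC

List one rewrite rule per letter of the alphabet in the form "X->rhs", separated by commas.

  step 2 ⇒ step 3: BCABCBCC ⇒ A·BC·C·A·BC·A·BC·BC
    A ↦ C
    B ↦ A
    C ↦ BC

A->C, B->A, C->BC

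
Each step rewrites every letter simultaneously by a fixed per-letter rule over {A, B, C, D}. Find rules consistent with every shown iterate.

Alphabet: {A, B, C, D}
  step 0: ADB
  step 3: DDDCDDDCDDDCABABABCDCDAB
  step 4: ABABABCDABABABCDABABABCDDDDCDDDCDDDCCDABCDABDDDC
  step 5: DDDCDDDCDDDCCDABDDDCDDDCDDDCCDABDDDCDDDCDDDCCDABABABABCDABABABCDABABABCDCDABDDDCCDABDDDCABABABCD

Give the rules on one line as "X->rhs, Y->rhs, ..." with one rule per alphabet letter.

A->DDD, B->C, C->CD, D->AB

  step 4 ⇒ step 5: ABABABCDABABABCDABABABCDDDDCDDDCDDDCCDABCDABDDDC ⇒ DDD·C·DDD·C·DDD·C·CD·AB·DDD·C·DDD·C·DDD·C·CD·AB·DDD·C·DDD·C·DDD·C·CD·AB·AB·AB·AB·CD·AB·AB·AB·CD·AB·AB·AB·CD·CD·AB·DDD·C·CD·AB·DDD·C·AB·AB·AB·CD
    A ↦ DDD
    B ↦ C
    C ↦ CD
    D ↦ AB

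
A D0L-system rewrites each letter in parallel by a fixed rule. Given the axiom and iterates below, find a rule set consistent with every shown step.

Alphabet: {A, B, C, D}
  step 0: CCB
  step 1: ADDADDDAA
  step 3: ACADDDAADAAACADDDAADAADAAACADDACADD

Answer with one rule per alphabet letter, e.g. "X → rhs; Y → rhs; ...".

A->AC, B->DAA, C->ADD, D->B

  step 0 ⇒ step 1: CCB ⇒ ADD·ADD·DAA
    B ↦ DAA
    C ↦ ADD
    A ↦ AC  (constrained at step 1)
    D ↦ B  (constrained at step 1)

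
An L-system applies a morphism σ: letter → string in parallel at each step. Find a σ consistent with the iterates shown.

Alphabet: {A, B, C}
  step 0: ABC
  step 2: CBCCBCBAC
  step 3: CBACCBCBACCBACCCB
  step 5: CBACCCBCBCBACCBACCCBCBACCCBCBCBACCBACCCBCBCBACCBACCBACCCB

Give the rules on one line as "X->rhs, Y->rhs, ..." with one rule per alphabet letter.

A->C, B->AC, C->CB

  step 2 ⇒ step 3: CBCCBCBAC ⇒ CB·AC·CB·CB·AC·CB·AC·C·CB
    A ↦ C
    B ↦ AC
    C ↦ CB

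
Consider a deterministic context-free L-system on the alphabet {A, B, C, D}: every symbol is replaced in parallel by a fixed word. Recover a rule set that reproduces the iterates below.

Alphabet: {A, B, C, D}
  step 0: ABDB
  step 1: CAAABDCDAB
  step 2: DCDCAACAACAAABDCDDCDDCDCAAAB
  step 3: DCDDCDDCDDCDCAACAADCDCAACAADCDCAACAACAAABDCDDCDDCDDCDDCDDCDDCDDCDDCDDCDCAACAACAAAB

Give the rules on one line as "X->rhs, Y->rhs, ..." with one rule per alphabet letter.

A->CAA, B->AB, C->DCD, D->DCD

  step 2 ⇒ step 3: DCDCAACAACAAABDCDDCDDCDCAAAB ⇒ DCD·DCD·DCD·DCD·CAA·CAA·DCD·CAA·CAA·DCD·CAA·CAA·CAA·AB·DCD·DCD·DCD·DCD·DCD·DCD·DCD·DCD·DCD·DCD·CAA·CAA·CAA·AB
    A ↦ CAA
    B ↦ AB
    C ↦ DCD
    D ↦ DCD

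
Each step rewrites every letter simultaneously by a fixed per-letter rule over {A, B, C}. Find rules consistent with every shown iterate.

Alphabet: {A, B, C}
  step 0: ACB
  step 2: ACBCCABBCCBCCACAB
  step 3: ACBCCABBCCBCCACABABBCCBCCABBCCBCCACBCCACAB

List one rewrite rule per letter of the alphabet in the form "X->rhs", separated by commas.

  step 2 ⇒ step 3: ACBCCABBCCBCCACAB ⇒ AC·BCC·AB·BCC·BCC·AC·AB·AB·BCC·BCC·AB·BCC·BCC·AC·BCC·AC·AB
    A ↦ AC
    B ↦ AB
    C ↦ BCC

A->AC, B->AB, C->BCC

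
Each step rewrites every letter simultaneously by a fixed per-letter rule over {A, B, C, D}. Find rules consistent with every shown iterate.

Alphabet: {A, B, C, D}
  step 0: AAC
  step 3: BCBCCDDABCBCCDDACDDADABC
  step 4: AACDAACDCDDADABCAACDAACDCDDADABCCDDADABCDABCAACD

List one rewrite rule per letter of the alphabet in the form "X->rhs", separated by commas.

A->BC, B->AA, C->CD, D->DA

  step 3 ⇒ step 4: BCBCCDDABCBCCDDACDDADABC ⇒ AA·CD·AA·CD·CD·DA·DA·BC·AA·CD·AA·CD·CD·DA·DA·BC·CD·DA·DA·BC·DA·BC·AA·CD
    A ↦ BC
    B ↦ AA
    C ↦ CD
    D ↦ DA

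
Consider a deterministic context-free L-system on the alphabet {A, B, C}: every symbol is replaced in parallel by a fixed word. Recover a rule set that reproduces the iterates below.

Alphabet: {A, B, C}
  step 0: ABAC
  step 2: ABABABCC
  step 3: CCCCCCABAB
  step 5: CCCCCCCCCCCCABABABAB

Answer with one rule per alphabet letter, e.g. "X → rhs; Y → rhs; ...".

A->C, B->C, C->AB

  step 2 ⇒ step 3: ABABABCC ⇒ C·C·C·C·C·C·AB·AB
    A ↦ C
    B ↦ C
    C ↦ AB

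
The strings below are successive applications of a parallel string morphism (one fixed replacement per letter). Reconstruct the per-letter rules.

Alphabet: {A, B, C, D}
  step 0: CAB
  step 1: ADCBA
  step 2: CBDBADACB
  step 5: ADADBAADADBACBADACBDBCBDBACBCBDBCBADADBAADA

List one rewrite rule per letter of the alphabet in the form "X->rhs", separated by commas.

A->CB, B->A, C->AD, D->DB

  step 1 ⇒ step 2: ADCBA ⇒ CB·DB·AD·A·CB
    A ↦ CB
    B ↦ A
    C ↦ AD
    D ↦ DB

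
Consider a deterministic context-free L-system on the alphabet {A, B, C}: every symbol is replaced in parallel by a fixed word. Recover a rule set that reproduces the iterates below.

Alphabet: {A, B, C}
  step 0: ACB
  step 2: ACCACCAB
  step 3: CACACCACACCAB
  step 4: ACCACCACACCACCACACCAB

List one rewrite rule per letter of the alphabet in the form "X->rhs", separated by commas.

  step 3 ⇒ step 4: CACACCACACCAB ⇒ AC·C·AC·C·AC·AC·C·AC·C·AC·AC·C·AB
    A ↦ C
    B ↦ AB
    C ↦ AC

A->C, B->AB, C->AC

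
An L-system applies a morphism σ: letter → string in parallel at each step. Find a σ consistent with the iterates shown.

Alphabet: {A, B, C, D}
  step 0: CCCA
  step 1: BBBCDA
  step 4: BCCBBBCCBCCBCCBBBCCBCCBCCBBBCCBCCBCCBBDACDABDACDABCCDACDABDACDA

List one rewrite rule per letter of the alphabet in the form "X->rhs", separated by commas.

A->CDA, B->BCC, C->B, D->DA

  step 0 ⇒ step 1: CCCA ⇒ B·B·B·CDA
    A ↦ CDA
    C ↦ B
    B ↦ BCC  (constrained at step 1)
    D ↦ DA  (constrained at step 1)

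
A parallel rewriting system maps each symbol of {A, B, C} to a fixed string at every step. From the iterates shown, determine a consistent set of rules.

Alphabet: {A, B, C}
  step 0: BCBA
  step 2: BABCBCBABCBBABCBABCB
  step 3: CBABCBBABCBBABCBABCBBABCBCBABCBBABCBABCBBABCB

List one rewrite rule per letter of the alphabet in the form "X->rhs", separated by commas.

A->AB, B->CB, C->BAB

  step 2 ⇒ step 3: BABCBCBABCBBABCBABCB ⇒ CB·AB·CB·BAB·CB·BAB·CB·AB·CB·BAB·CB·CB·AB·CB·BAB·CB·AB·CB·BAB·CB
    A ↦ AB
    B ↦ CB
    C ↦ BAB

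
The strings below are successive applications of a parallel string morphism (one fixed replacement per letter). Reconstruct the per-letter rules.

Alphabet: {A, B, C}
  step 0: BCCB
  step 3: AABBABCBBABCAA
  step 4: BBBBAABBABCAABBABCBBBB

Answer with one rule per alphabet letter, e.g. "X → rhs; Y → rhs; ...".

  step 3 ⇒ step 4: AABBABCBBABCAA ⇒ BB·BB·A·A·BB·A·BC·A·A·BB·A·BC·BB·BB
    A ↦ BB
    B ↦ A
    C ↦ BC

A->BB, B->A, C->BC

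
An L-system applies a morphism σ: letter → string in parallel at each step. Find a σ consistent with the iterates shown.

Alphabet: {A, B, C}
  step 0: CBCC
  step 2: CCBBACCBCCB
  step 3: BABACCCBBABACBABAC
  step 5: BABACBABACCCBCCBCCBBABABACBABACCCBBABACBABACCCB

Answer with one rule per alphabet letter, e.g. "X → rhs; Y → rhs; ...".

  step 2 ⇒ step 3: CCBBACCBCCB ⇒ BA·BA·C·C·CB·BA·BA·C·BA·BA·C
    A ↦ CB
    B ↦ C
    C ↦ BA

A->CB, B->C, C->BA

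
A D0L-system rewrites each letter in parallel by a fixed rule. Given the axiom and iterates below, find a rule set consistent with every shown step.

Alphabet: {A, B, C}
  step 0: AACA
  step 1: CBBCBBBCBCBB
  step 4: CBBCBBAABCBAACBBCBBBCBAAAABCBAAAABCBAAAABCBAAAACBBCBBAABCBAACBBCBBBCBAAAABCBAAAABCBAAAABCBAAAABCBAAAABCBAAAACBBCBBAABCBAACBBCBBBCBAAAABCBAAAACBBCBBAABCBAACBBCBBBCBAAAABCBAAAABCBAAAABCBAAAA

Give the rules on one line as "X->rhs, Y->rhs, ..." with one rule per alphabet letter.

  step 0 ⇒ step 1: AACA ⇒ CBB·CBB·BCB·CBB
    A ↦ CBB
    C ↦ BCB
    B ↦ AA  (constrained at step 1)

A->CBB, B->AA, C->BCB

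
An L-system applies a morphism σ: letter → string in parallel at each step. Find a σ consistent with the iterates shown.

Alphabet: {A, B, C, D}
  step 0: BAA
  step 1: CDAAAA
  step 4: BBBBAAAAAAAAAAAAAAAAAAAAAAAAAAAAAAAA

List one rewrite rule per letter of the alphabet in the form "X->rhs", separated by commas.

A->AA, B->CD, C->B, D->B

  step 0 ⇒ step 1: BAA ⇒ CD·AA·AA
    A ↦ AA
    B ↦ CD
    C ↦ B  (constrained at step 1)
    D ↦ B  (constrained at step 1)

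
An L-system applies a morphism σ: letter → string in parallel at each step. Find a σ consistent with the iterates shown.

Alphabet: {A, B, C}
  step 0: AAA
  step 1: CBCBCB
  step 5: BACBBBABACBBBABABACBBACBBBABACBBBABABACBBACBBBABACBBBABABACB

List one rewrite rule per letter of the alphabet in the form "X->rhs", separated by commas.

A->CB, B->BA, C->B

  step 0 ⇒ step 1: AAA ⇒ CB·CB·CB
    A ↦ CB
    B ↦ BA  (constrained at step 1)
    C ↦ B  (constrained at step 1)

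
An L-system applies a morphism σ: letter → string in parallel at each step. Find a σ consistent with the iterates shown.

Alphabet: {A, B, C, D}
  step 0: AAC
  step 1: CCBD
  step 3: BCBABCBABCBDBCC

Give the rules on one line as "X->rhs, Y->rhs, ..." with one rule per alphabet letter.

A->C, B->BC, C->BD, D->BA

  step 0 ⇒ step 1: AAC ⇒ C·C·BD
    A ↦ C
    C ↦ BD
    B ↦ BC  (constrained at step 1)
    D ↦ BA  (constrained at step 1)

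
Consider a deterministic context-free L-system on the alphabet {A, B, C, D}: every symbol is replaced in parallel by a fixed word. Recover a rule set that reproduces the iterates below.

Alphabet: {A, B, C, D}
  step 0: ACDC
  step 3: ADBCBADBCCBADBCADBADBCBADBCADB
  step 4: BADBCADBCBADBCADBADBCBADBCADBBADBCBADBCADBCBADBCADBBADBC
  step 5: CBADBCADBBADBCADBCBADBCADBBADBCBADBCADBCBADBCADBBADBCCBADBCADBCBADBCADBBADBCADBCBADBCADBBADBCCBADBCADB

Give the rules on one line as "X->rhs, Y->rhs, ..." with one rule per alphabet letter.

A->BAD, B->C, C->ADB, D->B

  step 4 ⇒ step 5: BADBCADBCBADBCADBADBCBADBCADBBADBCBADBCADBCBADBCADBBADBC ⇒ C·BAD·B·C·ADB·BAD·B·C·ADB·C·BAD·B·C·ADB·BAD·B·C·BAD·B·C·ADB·C·BAD·B·C·ADB·BAD·B·C·C·BAD·B·C·ADB·C·BAD·B·C·ADB·BAD·B·C·ADB·C·BAD·B·C·ADB·BAD·B·C·C·BAD·B·C·ADB
    A ↦ BAD
    B ↦ C
    C ↦ ADB
    D ↦ B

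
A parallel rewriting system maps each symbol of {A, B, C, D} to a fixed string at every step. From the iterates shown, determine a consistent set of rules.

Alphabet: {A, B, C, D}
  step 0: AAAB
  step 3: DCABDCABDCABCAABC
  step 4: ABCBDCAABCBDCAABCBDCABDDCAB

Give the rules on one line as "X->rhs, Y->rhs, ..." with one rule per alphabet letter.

  step 3 ⇒ step 4: DCABDCABDCABCAABC ⇒ ABC·B·D·CA·ABC·B·D·CA·ABC·B·D·CA·B·D·D·CA·B
    A ↦ D
    B ↦ CA
    C ↦ B
    D ↦ ABC

A->D, B->CA, C->B, D->ABC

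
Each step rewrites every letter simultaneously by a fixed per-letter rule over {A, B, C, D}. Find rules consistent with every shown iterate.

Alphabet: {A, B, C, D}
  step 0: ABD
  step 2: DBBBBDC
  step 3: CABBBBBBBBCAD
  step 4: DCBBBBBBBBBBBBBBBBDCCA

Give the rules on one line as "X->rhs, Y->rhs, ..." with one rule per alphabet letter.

  step 3 ⇒ step 4: CABBBBBBBBCAD ⇒ D·C·BB·BB·BB·BB·BB·BB·BB·BB·D·C·CA
    A ↦ C
    B ↦ BB
    C ↦ D
    D ↦ CA

A->C, B->BB, C->D, D->CA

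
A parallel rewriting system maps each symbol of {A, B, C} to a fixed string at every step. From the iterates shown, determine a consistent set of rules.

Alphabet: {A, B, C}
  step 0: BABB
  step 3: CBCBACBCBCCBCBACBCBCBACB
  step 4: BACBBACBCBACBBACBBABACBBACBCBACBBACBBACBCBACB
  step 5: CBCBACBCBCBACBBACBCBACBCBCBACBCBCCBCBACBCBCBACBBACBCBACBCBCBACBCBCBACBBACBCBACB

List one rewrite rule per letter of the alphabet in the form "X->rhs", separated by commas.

  step 4 ⇒ step 5: BACBBACBCBACBBACBBABACBBACBCBACBBACBBACBCBACB ⇒ CB·C·BA·CB·CB·C·BA·CB·BA·CB·C·BA·CB·CB·C·BA·CB·CB·C·CB·C·BA·CB·CB·C·BA·CB·BA·CB·C·BA·CB·CB·C·BA·CB·CB·C·BA·CB·BA·CB·C·BA·CB
    A ↦ C
    B ↦ CB
    C ↦ BA

A->C, B->CB, C->BA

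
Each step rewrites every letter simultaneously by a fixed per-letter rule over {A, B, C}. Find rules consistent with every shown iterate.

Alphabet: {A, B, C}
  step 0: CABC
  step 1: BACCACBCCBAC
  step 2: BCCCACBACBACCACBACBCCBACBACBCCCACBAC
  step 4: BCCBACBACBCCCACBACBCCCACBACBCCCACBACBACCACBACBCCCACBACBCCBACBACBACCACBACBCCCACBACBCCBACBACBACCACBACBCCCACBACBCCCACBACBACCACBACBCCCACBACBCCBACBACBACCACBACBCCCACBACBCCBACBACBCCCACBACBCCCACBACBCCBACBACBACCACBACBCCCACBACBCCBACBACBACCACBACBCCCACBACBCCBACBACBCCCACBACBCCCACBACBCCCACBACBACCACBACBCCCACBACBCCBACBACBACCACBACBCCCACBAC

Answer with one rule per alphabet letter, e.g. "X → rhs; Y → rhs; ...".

  step 1 ⇒ step 2: BACCACBCCBAC ⇒ BCC·CAC·BAC·BAC·CAC·BAC·BCC·BAC·BAC·BCC·CAC·BAC
    A ↦ CAC
    B ↦ BCC
    C ↦ BAC

A->CAC, B->BCC, C->BAC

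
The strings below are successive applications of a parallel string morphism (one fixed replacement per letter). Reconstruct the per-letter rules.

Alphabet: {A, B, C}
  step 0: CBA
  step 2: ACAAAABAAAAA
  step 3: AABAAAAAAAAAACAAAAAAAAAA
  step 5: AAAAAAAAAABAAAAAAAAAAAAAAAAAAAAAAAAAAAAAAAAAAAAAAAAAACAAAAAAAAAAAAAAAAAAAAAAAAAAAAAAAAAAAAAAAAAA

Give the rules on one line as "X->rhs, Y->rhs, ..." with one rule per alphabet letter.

A->AA, B->AC, C->BA

  step 2 ⇒ step 3: ACAAAABAAAAA ⇒ AA·BA·AA·AA·AA·AA·AC·AA·AA·AA·AA·AA
    A ↦ AA
    B ↦ AC
    C ↦ BA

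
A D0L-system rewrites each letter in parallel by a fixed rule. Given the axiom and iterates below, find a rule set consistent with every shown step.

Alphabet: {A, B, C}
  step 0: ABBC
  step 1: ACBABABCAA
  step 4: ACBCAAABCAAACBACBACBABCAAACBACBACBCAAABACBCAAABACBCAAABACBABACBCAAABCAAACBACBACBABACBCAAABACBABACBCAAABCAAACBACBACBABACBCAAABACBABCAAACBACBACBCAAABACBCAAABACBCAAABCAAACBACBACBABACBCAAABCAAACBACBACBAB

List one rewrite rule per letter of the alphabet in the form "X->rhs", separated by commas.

A->ACB, B->AB, C->CAA

  step 0 ⇒ step 1: ABBC ⇒ ACB·AB·AB·CAA
    A ↦ ACB
    B ↦ AB
    C ↦ CAA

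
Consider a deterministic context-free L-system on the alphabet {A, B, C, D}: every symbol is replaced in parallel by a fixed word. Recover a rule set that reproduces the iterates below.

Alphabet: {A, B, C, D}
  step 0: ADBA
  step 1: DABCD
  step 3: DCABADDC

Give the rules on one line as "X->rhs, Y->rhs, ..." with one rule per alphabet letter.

  step 0 ⇒ step 1: ADBA ⇒ D·AB·C·D
    A ↦ D
    B ↦ C
    D ↦ AB
    C ↦ A  (constrained at step 1)

A->D, B->C, C->A, D->AB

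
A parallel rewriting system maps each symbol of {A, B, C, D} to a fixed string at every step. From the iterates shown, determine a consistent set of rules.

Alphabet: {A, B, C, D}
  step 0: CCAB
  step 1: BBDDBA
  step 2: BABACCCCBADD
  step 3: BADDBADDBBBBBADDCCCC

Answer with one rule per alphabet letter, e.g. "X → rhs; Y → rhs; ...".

  step 2 ⇒ step 3: BABACCCCBADD ⇒ BA·DD·BA·DD·B·B·B·B·BA·DD·CC·CC
    A ↦ DD
    B ↦ BA
    C ↦ B
    D ↦ CC

A->DD, B->BA, C->B, D->CC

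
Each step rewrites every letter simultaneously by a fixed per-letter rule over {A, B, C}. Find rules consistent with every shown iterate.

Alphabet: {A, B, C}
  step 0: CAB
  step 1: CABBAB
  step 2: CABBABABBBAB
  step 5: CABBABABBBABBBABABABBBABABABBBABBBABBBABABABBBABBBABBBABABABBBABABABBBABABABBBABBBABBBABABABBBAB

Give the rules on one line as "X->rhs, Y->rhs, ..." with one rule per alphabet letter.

A->BB, B->AB, C->CA

  step 1 ⇒ step 2: CABBAB ⇒ CA·BB·AB·AB·BB·AB
    A ↦ BB
    B ↦ AB
    C ↦ CA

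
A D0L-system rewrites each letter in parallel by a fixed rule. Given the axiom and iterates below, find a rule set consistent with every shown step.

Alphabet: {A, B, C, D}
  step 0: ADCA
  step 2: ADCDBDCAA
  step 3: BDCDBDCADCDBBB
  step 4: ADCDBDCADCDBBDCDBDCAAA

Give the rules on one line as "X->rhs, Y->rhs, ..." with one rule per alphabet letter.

  step 3 ⇒ step 4: BDCDBDCADCDBBB ⇒ A·DC·DB·DC·A·DC·DB·B·DC·DB·DC·A·A·A
    A ↦ B
    B ↦ A
    C ↦ DB
    D ↦ DC

A->B, B->A, C->DB, D->DC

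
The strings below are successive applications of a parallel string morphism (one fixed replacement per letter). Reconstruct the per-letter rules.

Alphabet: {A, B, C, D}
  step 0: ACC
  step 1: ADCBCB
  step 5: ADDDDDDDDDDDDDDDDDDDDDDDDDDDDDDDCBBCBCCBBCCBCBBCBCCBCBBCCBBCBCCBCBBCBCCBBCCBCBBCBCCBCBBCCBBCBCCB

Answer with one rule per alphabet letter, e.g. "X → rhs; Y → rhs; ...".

A->AD, B->BC, C->CB, D->DD

  step 0 ⇒ step 1: ACC ⇒ AD·CB·CB
    A ↦ AD
    C ↦ CB
    B ↦ BC  (constrained at step 1)
    D ↦ DD  (constrained at step 1)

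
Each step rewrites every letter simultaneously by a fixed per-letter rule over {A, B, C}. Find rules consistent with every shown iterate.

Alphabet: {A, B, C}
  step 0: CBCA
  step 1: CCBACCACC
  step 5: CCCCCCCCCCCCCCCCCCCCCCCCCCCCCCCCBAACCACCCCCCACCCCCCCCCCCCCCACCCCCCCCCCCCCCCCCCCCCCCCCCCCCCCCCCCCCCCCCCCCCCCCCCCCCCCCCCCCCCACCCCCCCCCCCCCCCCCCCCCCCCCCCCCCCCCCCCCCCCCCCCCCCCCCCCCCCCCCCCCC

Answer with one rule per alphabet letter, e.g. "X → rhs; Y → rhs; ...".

A->ACC, B->BA, C->CC

  step 0 ⇒ step 1: CBCA ⇒ CC·BA·CC·ACC
    A ↦ ACC
    B ↦ BA
    C ↦ CC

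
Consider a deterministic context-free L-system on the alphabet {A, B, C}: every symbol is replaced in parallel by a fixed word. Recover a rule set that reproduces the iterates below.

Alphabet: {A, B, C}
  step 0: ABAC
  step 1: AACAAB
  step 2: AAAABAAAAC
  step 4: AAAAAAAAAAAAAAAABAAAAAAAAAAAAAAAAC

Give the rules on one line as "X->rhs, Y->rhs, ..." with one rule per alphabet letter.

  step 1 ⇒ step 2: AACAAB ⇒ AA·AA·B·AA·AA·C
    A ↦ AA
    B ↦ C
    C ↦ B

A->AA, B->C, C->B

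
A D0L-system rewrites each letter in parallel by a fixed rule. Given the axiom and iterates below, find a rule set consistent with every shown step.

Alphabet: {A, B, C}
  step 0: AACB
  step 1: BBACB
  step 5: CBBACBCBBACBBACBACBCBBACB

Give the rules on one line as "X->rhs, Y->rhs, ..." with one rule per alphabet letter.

  step 0 ⇒ step 1: AACB ⇒ B·B·A·CB
    A ↦ B
    B ↦ CB
    C ↦ A

A->B, B->CB, C->A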